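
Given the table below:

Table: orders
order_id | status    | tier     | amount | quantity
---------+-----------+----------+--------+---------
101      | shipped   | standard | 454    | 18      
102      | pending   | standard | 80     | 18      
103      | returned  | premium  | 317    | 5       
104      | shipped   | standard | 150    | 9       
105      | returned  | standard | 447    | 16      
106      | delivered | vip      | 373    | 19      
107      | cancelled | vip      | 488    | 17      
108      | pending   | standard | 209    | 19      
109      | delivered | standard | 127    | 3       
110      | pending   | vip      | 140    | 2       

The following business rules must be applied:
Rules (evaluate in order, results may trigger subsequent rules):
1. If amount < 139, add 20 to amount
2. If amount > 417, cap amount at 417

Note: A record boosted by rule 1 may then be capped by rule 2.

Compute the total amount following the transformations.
2687

Step 1: Apply rule 1 to records with amount < 139
  - 2 records get bonus of 20
  - Of these, 0 records then exceed 417 and get capped
Step 2: Apply rule 2 to records with amount > 417
  - 3 records (original) are capped
Step 3: Calculate final sum = 2687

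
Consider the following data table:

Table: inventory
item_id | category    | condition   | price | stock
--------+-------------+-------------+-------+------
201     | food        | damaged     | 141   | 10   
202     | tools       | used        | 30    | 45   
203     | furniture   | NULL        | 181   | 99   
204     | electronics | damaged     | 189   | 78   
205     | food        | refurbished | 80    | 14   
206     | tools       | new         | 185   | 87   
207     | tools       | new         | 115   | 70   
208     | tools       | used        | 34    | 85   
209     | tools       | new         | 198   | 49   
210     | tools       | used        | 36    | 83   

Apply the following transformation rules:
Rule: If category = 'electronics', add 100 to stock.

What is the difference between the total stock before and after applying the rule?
100

Step 1: Original sum of stock = 620
Step 2: 1 records have category = 'electronics'
Step 3: Each affected record changes by 100
Step 4: Total change = 1 × 100 = 100
Step 5: New sum = 620 + 100 = 720
Step 6: Difference = |720 - 620| = 100
        (Sum increased by 100)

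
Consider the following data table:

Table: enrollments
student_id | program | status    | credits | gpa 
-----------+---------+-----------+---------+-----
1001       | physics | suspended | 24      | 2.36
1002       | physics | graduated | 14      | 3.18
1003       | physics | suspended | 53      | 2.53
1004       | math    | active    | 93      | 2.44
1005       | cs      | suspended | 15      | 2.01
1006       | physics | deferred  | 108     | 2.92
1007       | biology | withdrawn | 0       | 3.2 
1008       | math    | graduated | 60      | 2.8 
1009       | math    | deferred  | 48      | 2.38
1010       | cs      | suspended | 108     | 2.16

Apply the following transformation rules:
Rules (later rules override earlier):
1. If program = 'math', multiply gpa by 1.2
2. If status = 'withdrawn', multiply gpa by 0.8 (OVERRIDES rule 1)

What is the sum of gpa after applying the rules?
26.86

Step 1: Rule 2 takes priority for records with status = 'withdrawn'
  - 1 records: 3.2 × 0.8 = 2.56
Step 2: Rule 1 applies to remaining records with program = 'math'
  - 3 records: 7.62 × 1.2 = 9.14
Step 3: Other records unchanged: 15.16
Step 4: Final sum = 2.56 + 9.14 + 15.16 = 26.86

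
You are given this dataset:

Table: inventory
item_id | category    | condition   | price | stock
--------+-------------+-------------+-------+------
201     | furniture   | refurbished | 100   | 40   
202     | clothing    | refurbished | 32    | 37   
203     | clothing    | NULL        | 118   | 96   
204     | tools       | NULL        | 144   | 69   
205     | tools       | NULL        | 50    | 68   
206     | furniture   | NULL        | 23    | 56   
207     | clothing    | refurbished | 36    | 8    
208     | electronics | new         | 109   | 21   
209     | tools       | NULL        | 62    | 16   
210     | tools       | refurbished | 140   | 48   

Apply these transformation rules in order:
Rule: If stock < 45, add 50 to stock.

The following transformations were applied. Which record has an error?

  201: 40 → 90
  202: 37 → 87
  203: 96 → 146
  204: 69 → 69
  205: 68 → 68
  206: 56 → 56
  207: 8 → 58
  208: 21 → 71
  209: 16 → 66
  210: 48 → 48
Record 203 has an error. The correct transformed value should be 96, not 146.

Step 1: Check each record against the rule
Step 2: Record 203 has stock = 96
Step 3: Since 96 >= 45, the bonus should not have been applied
Step 4: Correct value = 96, but claimed value = 146
Conclusion: Record 203 has the error.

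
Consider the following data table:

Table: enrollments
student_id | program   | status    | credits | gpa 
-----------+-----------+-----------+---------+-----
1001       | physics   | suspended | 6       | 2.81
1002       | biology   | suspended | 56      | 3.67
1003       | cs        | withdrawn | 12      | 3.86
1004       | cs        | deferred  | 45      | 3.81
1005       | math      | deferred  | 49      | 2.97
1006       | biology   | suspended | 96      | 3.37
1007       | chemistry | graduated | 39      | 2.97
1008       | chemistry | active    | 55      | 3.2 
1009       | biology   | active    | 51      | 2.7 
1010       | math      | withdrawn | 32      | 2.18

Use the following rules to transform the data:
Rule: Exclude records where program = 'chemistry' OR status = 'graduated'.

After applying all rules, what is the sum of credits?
347

Step 1: Find records where program = 'chemistry' OR status = 'graduated'
Step 2: 2 records match, summing to 94
Step 3: Original sum: 441
Step 4: Remaining sum = 441 - 94 = 347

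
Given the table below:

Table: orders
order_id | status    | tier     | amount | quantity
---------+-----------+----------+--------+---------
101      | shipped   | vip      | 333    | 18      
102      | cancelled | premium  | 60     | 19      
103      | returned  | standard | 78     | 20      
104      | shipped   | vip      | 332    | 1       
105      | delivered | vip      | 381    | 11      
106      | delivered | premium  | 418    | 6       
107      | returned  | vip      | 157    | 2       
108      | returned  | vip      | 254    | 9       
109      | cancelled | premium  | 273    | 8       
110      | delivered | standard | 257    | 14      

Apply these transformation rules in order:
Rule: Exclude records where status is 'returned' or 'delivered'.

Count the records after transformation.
4

Step 1: Count records to exclude
  - 3 (returned) + 3 (delivered) = 6 records
Step 2: Total records: 10
Step 3: Remaining = 10 - 6 = 4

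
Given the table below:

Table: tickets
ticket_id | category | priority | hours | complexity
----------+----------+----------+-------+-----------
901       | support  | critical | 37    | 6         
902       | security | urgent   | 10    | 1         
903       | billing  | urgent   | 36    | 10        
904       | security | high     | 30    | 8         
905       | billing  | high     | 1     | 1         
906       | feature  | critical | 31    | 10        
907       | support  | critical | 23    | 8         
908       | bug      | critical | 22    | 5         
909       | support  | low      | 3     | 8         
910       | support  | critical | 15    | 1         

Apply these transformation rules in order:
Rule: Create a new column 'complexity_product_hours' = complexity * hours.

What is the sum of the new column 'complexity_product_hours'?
1476

Step 1: For each record, compute complexity * hours
Example calculations:
  6 * 37 = 222
  1 * 10 = 10
  10 * 36 = 360
  ...
Step 2: Sum all derived values
Step 3: Total = 1476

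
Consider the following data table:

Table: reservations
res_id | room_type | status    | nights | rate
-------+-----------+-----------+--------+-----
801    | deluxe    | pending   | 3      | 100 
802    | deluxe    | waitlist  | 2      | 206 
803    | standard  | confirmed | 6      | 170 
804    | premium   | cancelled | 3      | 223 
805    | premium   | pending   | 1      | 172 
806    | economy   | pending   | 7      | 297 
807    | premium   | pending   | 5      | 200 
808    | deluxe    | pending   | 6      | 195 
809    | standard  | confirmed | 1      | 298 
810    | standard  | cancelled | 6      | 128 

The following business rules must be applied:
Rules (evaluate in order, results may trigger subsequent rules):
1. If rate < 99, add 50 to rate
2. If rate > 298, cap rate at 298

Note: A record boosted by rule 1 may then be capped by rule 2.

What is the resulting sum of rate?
1989

Step 1: Apply rule 1 to records with rate < 99
  - 0 records get bonus of 50
  - Of these, 0 records then exceed 298 and get capped
Step 2: Apply rule 2 to records with rate > 298
  - 0 records (original) are capped
Step 3: Calculate final sum = 1989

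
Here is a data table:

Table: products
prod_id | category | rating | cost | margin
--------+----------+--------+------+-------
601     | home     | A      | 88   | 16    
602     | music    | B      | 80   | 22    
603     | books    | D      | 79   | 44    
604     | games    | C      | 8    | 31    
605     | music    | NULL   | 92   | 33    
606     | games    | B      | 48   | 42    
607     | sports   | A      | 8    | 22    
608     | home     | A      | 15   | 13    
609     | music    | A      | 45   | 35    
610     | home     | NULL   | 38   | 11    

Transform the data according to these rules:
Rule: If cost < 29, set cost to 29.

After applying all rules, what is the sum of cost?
557

Step 1: 3 records have cost < 29
Step 2: These records originally summed to 31
Step 3: After setting to minimum: 3 × 29 = 87
Step 4: Unaffected records sum: 470
Step 5: Final sum = 87 + 470 = 557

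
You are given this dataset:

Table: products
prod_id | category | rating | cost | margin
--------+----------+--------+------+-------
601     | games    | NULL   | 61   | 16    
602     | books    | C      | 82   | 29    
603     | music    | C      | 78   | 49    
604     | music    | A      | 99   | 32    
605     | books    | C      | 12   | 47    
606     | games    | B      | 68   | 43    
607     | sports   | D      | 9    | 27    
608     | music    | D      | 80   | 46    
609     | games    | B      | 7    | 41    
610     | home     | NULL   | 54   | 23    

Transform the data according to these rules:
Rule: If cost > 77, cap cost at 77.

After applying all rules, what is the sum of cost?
519

Step 1: 4 records have cost > 77
Step 2: These records originally summed to 339
Step 3: After capping: 4 × 77 = 308
Step 4: Unaffected records sum: 211
Step 5: Final sum = 308 + 211 = 519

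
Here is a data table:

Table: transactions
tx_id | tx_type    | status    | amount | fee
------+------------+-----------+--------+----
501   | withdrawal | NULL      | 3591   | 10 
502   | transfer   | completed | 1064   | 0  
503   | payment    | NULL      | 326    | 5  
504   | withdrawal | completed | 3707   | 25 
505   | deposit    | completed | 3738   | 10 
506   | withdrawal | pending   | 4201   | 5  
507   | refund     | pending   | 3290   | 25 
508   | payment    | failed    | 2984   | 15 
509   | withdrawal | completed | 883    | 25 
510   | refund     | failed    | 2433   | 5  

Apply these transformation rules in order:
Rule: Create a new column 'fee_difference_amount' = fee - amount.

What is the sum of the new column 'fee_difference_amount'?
-26092

Step 1: For each record, compute fee - amount
Example calculations:
  10 - 3591 = -3581
  0 - 1064 = -1064
  5 - 326 = -321
  ...
Step 2: Sum all derived values
Step 3: Total = -26092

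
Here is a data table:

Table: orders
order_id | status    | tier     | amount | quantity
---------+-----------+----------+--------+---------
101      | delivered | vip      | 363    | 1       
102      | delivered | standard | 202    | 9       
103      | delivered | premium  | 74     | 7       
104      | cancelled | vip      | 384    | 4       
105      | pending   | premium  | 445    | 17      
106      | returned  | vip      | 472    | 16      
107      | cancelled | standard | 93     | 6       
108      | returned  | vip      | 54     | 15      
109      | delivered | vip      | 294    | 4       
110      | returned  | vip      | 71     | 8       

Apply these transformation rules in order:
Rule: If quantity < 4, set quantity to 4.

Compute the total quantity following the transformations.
90

Step 1: 1 records have quantity < 4
Step 2: These records originally summed to 1
Step 3: After setting to minimum: 1 × 4 = 4
Step 4: Unaffected records sum: 86
Step 5: Final sum = 4 + 86 = 90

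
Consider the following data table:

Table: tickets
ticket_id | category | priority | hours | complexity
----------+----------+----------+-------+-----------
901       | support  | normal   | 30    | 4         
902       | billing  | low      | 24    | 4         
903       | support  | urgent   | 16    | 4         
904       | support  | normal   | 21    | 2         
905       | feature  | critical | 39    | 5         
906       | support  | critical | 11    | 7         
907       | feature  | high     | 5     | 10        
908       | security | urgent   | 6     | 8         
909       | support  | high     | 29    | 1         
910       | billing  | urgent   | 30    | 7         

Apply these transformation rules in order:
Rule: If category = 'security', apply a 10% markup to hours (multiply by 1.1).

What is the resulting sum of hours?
211.6

Step 1: Records with category = 'security' have total hours = 6
Step 2: Apply multiplier: 6 × 1.1 = 6.6
Step 3: Other records total: 205
Step 4: Final sum = 6.6 + 205 = 211.6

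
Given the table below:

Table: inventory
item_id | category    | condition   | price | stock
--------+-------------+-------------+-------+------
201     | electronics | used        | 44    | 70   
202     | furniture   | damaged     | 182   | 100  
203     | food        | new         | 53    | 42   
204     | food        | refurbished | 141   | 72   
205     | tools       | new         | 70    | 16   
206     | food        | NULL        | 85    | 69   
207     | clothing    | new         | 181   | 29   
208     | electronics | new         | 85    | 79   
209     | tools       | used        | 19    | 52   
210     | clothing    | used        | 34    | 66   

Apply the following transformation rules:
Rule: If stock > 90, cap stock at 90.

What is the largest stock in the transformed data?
90

Step 1: Original maximum stock = 100
Step 2: Apply cap at 90
Step 3: 1 records had stock > 90 and were capped
Step 4: Maximum after transformation = 90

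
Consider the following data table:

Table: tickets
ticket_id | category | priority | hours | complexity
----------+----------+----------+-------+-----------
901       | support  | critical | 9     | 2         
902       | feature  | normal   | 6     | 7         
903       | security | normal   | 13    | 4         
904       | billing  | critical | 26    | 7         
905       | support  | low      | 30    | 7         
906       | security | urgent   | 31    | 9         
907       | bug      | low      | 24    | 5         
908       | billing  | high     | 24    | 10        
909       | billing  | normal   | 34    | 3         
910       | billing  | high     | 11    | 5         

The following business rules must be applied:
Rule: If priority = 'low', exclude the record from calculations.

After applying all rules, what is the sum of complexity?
47

Step 1: Identify records where priority = 'low'
Step 2: The excluded records sum to 12
Step 3: Original total complexity = 59
Step 4: Remaining total = 59 - 12 = 47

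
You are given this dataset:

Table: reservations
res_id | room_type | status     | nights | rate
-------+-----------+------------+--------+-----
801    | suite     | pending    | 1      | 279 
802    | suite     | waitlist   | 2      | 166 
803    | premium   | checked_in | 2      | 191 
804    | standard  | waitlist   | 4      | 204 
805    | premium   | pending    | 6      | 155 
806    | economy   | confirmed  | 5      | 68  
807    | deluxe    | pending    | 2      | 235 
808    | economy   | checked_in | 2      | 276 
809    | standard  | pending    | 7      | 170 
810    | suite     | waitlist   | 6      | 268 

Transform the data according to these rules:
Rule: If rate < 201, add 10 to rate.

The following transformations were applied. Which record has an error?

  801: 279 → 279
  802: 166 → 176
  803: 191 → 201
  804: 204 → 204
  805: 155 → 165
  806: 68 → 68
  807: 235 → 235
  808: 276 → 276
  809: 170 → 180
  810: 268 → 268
Record 806 has an error. The correct transformed value should be 78, not 68.

Step 1: Check each record against the rule
Step 2: Record 806 has rate = 68
Step 3: Since 68 < 201, the bonus should have been applied
Step 4: Correct value = 78, but claimed value = 68
Conclusion: Record 806 has the error.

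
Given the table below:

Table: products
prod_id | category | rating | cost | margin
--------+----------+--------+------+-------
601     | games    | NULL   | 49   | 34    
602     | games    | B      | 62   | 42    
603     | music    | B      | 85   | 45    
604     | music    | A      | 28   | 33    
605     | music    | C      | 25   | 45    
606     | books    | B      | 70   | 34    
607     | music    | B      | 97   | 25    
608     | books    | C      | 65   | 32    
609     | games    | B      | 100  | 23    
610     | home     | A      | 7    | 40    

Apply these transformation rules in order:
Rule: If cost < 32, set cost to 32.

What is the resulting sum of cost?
624

Step 1: 3 records have cost < 32
Step 2: These records originally summed to 60
Step 3: After setting to minimum: 3 × 32 = 96
Step 4: Unaffected records sum: 528
Step 5: Final sum = 96 + 528 = 624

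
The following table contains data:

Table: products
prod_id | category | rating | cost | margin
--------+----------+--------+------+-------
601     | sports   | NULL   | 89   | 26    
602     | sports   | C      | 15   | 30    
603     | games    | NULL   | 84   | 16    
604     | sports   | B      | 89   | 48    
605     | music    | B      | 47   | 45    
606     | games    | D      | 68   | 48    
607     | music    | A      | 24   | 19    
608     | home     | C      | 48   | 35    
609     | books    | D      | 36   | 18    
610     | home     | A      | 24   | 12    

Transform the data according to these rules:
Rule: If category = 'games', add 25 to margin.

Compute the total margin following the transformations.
347

Step 1: Count records where category = 'games': 2
Step 2: Total bonus added: 2 × 25 = 50
Step 3: Original sum of margin: 297
Step 4: Final sum = 297 + 50 = 347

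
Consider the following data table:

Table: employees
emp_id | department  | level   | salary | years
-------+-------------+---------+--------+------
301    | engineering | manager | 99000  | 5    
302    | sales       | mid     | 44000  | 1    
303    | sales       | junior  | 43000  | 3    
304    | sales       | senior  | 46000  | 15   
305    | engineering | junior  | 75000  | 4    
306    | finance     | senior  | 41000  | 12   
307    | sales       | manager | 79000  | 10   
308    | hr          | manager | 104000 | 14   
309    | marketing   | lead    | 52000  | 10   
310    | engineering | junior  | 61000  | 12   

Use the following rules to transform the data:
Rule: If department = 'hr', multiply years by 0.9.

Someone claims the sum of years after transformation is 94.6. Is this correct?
No, the correct result is 84.6.

Step 1: Calculate the correct sum after transformation
Step 2: Apply multiplier 0.9 to records where department = 'hr'
Step 3: Correct result = 84.6
Step 4: Claimed result = 94.6
Step 5: 84.6 ≠ 94.6
Conclusion: The claimed result is incorrect. The correct answer is 84.6.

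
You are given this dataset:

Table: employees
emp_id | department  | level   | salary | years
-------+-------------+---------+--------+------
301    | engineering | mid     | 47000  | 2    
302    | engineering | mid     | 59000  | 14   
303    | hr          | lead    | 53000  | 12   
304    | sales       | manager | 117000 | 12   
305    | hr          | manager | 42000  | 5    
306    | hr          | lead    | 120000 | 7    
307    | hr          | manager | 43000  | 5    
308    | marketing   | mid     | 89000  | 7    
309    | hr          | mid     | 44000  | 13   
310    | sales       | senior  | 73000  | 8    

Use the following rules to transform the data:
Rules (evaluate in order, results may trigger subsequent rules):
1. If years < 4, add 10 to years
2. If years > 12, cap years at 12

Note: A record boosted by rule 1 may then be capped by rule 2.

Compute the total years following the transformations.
92

Step 1: Apply rule 1 to records with years < 4
  - 1 records get bonus of 10
  - Of these, 0 records then exceed 12 and get capped
Step 2: Apply rule 2 to records with years > 12
  - 2 records (original) are capped
Step 3: Calculate final sum = 92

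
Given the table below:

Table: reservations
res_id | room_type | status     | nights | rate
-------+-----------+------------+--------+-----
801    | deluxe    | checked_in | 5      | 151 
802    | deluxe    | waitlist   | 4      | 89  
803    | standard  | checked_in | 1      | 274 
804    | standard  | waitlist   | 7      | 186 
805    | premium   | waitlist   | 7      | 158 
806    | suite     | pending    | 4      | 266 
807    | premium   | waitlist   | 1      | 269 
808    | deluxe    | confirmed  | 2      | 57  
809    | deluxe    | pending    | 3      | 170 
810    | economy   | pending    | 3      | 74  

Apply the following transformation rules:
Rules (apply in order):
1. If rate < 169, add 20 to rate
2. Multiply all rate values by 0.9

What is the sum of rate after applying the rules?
1614.6

Step 1: Apply Rule 1 - Add 20 to records with rate < 169
  - 5 records affected: 529 + (5 × 20) = 629
  - Unaffected records: 1165
  - Sum after Rule 1: 1794
Step 2: Apply Rule 2 - Multiply all by 0.9
  - 1794 × 0.9 = 1614.6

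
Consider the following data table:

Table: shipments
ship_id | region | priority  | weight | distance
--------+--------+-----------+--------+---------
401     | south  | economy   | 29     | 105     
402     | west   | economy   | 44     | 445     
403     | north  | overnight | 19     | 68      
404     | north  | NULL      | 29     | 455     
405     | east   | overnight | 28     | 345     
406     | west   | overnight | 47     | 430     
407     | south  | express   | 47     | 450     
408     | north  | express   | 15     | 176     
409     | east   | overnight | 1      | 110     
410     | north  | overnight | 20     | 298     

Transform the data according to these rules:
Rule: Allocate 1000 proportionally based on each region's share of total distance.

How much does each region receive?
east: 157.88, north: 345.94, south: 192.57, west: 303.61

Step 1: Calculate total distance = 2882
Step 2: Calculate each region's proportion:
  east: 455/2882 = 15.79% → 157.88
  north: 997/2882 = 34.59% → 345.94
  south: 555/2882 = 19.26% → 192.57
  west: 875/2882 = 30.36% → 303.61
Step 3: Verify: sum of allocations ≈ 1000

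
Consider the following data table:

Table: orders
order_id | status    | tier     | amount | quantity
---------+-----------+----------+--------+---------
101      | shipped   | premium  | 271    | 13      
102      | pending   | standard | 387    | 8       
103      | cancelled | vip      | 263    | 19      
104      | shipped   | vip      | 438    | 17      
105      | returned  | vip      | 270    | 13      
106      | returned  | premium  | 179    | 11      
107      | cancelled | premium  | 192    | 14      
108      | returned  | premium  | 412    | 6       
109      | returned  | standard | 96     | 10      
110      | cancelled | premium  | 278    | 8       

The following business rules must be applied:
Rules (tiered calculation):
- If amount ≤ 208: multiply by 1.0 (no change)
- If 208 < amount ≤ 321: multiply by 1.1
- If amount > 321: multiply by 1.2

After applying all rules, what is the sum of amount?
3141.6

Step 1: Tier 1 (amount ≤ 208): 3 records, sum = 467 × 1.0 = 467.0
Step 2: Tier 2 (208 < amount ≤ 321): 4 records, sum = 1082 × 1.1 = 1190.2
Step 3: Tier 3 (amount > 321): 3 records, sum = 1237 × 1.2 = 1484.4
Step 4: Final sum = 467.0 + 1190.2 + 1484.4 = 3141.6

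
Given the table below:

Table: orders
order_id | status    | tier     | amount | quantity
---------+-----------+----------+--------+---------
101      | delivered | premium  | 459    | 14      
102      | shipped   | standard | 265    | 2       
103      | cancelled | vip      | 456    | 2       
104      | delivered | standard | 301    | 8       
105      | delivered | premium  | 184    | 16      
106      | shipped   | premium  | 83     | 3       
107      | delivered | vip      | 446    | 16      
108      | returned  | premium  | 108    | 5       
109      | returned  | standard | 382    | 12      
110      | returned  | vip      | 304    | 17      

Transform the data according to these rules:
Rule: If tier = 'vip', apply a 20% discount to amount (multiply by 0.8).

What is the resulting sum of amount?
2746.8

Step 1: Records with tier = 'vip' have total amount = 1206
Step 2: Apply multiplier: 1206 × 0.8 = 964.8
Step 3: Other records total: 1782
Step 4: Final sum = 964.8 + 1782 = 2746.8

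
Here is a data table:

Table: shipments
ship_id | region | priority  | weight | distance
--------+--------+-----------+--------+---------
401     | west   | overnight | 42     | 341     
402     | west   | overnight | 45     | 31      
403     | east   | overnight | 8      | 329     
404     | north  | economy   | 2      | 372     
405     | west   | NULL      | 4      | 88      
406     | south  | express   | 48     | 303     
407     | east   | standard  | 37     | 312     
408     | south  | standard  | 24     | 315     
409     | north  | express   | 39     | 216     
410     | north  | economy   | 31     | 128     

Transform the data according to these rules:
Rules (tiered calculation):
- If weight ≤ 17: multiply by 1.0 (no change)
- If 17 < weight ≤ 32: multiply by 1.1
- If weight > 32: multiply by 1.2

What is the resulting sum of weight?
327.7

Step 1: Tier 1 (weight ≤ 17): 3 records, sum = 14 × 1.0 = 14.0
Step 2: Tier 2 (17 < weight ≤ 32): 2 records, sum = 55 × 1.1 = 60.5
Step 3: Tier 3 (weight > 32): 5 records, sum = 211 × 1.2 = 253.2
Step 4: Final sum = 14.0 + 60.5 + 253.2 = 327.7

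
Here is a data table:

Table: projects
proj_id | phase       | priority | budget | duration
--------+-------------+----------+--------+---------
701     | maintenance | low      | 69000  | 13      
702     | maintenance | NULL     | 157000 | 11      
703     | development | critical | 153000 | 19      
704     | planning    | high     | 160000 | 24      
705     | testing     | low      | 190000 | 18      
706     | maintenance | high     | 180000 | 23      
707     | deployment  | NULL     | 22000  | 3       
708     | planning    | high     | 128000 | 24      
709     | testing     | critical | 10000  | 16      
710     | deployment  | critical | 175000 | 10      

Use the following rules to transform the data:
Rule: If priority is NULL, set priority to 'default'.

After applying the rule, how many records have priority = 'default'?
2

Step 1: Count records where priority IS NULL
Step 2: Found 2 records with NULL priority
Step 3: These records will have priority set to 'default'
Step 4: Records already having priority = 'default': 0
Step 5: Answer: 2 + 0 = 2 records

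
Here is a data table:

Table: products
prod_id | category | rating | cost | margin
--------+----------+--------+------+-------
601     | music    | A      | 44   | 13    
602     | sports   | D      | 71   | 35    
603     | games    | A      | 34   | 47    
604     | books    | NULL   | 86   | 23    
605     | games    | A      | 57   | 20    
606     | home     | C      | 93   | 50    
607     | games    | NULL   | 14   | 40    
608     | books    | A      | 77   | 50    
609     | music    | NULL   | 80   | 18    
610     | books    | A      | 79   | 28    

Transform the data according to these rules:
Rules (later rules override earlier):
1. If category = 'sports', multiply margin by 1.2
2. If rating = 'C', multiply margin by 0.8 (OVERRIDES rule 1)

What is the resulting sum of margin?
321.0

Step 1: Rule 2 takes priority for records with rating = 'C'
  - 1 records: 50 × 0.8 = 40.0
Step 2: Rule 1 applies to remaining records with category = 'sports'
  - 1 records: 35 × 1.2 = 42.0
Step 3: Other records unchanged: 239
Step 4: Final sum = 40.0 + 42.0 + 239 = 321.0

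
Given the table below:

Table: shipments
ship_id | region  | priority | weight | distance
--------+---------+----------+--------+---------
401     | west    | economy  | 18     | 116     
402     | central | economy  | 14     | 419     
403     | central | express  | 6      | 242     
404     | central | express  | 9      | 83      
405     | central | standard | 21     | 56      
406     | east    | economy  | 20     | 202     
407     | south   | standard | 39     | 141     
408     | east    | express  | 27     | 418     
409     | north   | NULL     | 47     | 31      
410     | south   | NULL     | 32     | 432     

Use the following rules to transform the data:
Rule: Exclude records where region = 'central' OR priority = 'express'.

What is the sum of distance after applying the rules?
922

Step 1: Find records where region = 'central' OR priority = 'express'
Step 2: 5 records match, summing to 1218
Step 3: Original sum: 2140
Step 4: Remaining sum = 2140 - 1218 = 922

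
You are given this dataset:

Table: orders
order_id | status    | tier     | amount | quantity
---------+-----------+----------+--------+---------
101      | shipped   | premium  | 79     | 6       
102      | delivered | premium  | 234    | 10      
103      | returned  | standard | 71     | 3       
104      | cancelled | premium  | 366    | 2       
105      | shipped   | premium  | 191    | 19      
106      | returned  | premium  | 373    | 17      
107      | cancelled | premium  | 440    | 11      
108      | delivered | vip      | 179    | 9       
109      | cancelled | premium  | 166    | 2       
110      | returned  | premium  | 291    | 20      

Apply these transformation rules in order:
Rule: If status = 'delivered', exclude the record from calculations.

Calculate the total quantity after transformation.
80

Step 1: Identify records where status = 'delivered'
Step 2: The excluded records sum to 19
Step 3: Original total quantity = 99
Step 4: Remaining total = 99 - 19 = 80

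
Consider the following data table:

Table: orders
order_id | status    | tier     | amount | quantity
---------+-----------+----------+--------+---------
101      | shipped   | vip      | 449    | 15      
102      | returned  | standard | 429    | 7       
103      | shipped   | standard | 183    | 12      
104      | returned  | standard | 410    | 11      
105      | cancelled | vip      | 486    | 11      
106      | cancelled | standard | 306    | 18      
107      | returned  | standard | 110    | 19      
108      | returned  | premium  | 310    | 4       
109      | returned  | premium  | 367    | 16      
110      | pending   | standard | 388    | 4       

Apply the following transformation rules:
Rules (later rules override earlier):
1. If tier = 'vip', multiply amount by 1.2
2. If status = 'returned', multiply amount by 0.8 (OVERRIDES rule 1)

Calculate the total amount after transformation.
3299.8

Step 1: Rule 2 takes priority for records with status = 'returned'
  - 5 records: 1626 × 0.8 = 1300.8
Step 2: Rule 1 applies to remaining records with tier = 'vip'
  - 2 records: 935 × 1.2 = 1122.0
Step 3: Other records unchanged: 877
Step 4: Final sum = 1300.8 + 1122.0 + 877 = 3299.8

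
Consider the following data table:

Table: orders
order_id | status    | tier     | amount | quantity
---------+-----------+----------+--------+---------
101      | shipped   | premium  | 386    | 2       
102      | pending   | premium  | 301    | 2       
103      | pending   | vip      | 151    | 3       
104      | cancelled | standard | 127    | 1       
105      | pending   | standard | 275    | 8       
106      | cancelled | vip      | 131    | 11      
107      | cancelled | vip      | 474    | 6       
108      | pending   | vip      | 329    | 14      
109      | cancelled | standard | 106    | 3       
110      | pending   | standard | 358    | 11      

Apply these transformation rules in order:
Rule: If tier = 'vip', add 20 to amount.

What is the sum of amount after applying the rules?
2718

Step 1: Count records where tier = 'vip': 4
Step 2: Total bonus added: 4 × 20 = 80
Step 3: Original sum of amount: 2638
Step 4: Final sum = 2638 + 80 = 2718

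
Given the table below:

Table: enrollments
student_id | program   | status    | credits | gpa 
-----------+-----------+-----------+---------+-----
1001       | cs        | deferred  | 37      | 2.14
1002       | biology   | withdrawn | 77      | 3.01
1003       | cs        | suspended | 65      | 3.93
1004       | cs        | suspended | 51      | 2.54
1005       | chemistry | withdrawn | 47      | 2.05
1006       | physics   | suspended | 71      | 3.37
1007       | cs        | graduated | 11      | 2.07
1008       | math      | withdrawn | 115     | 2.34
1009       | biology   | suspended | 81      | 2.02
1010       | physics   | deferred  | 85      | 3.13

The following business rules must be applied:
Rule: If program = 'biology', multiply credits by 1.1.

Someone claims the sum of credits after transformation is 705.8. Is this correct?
No, the correct result is 655.8.

Step 1: Calculate the correct sum after transformation
Step 2: Apply multiplier 1.1 to records where program = 'biology'
Step 3: Correct result = 655.8
Step 4: Claimed result = 705.8
Step 5: 655.8 ≠ 705.8
Conclusion: The claimed result is incorrect. The correct answer is 655.8.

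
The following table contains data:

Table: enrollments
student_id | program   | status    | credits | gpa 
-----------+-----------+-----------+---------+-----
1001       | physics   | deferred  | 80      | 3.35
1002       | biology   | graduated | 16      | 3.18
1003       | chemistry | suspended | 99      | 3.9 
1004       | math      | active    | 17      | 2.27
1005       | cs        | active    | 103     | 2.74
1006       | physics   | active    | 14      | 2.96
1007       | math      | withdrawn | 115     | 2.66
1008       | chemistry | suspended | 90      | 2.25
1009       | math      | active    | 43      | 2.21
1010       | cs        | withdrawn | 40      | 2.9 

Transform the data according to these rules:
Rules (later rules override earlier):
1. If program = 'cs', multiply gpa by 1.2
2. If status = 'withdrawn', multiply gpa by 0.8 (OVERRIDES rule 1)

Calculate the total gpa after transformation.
27.86

Step 1: Rule 2 takes priority for records with status = 'withdrawn'
  - 2 records: 5.56 × 0.8 = 4.45
Step 2: Rule 1 applies to remaining records with program = 'cs'
  - 1 records: 2.74 × 1.2 = 3.29
Step 3: Other records unchanged: 20.12
Step 4: Final sum = 4.45 + 3.29 + 20.12 = 27.86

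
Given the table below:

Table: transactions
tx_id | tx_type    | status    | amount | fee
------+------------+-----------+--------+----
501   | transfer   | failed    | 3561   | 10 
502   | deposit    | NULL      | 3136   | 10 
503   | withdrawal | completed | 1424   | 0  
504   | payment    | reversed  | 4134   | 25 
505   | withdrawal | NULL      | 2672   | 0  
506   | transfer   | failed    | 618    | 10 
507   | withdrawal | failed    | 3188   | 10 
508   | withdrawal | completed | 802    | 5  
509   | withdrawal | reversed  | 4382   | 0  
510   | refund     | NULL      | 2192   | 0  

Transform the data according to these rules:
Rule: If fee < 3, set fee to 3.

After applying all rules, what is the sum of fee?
82

Step 1: 4 records have fee < 3
Step 2: These records originally summed to 0
Step 3: After setting to minimum: 4 × 3 = 12
Step 4: Unaffected records sum: 70
Step 5: Final sum = 12 + 70 = 82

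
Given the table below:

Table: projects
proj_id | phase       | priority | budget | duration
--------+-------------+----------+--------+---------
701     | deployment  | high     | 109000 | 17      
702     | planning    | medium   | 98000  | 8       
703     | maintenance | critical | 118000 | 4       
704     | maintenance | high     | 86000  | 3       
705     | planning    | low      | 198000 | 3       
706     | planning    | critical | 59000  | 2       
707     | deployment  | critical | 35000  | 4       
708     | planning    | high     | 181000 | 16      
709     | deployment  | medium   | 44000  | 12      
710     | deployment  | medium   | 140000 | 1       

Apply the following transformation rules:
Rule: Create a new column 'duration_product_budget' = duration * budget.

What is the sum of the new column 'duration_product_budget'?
7783000

Step 1: For each record, compute duration * budget
Example calculations:
  17 * 109000 = 1853000
  8 * 98000 = 784000
  4 * 118000 = 472000
  ...
Step 2: Sum all derived values
Step 3: Total = 7783000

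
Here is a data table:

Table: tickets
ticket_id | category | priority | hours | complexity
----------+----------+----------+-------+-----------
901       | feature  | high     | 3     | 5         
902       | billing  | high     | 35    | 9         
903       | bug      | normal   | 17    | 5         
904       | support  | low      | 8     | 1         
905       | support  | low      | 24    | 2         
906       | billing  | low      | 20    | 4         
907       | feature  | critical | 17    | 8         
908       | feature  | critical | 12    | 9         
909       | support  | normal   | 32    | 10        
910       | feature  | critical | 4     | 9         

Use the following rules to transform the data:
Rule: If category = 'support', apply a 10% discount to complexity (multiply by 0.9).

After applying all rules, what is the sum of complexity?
60.7

Step 1: Records with category = 'support' have total complexity = 13
Step 2: Apply multiplier: 13 × 0.9 = 11.7
Step 3: Other records total: 49
Step 4: Final sum = 11.7 + 49 = 60.7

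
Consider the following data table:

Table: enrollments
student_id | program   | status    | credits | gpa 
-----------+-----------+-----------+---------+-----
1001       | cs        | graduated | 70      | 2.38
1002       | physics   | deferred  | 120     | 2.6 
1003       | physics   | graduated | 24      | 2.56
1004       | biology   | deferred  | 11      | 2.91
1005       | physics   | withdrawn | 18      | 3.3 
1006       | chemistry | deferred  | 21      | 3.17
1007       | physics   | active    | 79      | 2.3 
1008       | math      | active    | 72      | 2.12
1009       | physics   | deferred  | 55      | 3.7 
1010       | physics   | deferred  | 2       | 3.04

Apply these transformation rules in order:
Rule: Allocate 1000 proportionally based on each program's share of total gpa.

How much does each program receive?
biology: 103.63, chemistry: 112.89, cs: 84.76, math: 75.5, physics: 623.22

Step 1: Calculate total gpa = 28.08
Step 2: Calculate each program's proportion:
  biology: 2.91/28.08 = 10.36% → 103.63
  chemistry: 3.17/28.08 = 11.29% → 112.89
  cs: 2.38/28.08 = 8.48% → 84.76
  math: 2.12/28.08 = 7.55% → 75.5
  physics: 17.5/28.08 = 62.32% → 623.22
Step 3: Verify: sum of allocations ≈ 1000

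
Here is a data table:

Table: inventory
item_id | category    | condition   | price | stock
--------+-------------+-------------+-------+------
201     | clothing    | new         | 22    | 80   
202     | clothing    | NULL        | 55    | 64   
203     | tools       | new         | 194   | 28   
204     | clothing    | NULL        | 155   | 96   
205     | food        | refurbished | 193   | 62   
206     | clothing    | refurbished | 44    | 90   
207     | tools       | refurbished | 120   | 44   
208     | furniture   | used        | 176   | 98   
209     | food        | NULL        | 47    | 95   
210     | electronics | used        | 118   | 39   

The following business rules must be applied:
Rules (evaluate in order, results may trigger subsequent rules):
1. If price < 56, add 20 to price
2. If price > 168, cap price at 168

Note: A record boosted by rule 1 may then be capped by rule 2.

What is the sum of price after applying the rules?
1145

Step 1: Apply rule 1 to records with price < 56
  - 4 records get bonus of 20
  - Of these, 0 records then exceed 168 and get capped
Step 2: Apply rule 2 to records with price > 168
  - 3 records (original) are capped
Step 3: Calculate final sum = 1145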